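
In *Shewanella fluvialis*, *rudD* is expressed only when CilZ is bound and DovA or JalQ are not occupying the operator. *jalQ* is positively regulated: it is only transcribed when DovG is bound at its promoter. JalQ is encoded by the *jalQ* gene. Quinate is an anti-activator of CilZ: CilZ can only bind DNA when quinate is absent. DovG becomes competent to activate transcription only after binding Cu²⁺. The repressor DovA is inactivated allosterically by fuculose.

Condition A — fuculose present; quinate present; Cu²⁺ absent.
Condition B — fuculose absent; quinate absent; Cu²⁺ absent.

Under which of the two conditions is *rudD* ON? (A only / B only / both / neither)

neither

Condition A:
Fuculose is present, so DovA is inactive.
Quinate is present, so CilZ is inactive.
Cu²⁺ is absent, so DovG is inactive.
Required activator DovG is absent, so *jalQ* is not transcribed.
So JalQ is not produced.
Required activator CilZ is absent, so *rudD* is not transcribed.
→ *rudD* is OFF in A.
Condition B:
Fuculose is absent, so DovA is active.
Quinate is absent, so CilZ is active.
Cu²⁺ is absent, so DovG is inactive.
Required activator DovG is absent, so *jalQ* is not transcribed.
So JalQ is not produced.
With repressor DovA bound, *rudD* is not transcribed.
→ *rudD* is OFF in B.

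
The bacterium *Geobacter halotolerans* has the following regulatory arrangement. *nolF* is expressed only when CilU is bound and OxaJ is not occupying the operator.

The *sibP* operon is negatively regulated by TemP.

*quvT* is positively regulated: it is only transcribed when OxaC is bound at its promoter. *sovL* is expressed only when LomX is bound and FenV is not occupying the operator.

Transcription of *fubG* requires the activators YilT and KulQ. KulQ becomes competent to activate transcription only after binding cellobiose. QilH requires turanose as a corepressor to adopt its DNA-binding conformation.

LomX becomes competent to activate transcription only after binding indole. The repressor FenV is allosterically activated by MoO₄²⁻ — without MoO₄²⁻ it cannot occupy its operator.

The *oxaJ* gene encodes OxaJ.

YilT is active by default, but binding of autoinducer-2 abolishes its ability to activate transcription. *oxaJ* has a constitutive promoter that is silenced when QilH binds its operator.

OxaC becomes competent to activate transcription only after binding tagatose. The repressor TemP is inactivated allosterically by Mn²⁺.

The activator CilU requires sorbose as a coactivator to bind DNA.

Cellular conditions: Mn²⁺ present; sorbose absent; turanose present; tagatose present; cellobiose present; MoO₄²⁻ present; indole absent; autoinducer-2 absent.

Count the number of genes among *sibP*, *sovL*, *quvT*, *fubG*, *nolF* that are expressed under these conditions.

Mn²⁺ is present, so TemP is inactive.
With no repressor bound, *sibP* is transcribed.
→ *sibP* is ON.
MoO₄²⁻ is present, so FenV is active.
Indole is absent, so LomX is inactive.
With repressor FenV bound, *sovL* is not transcribed.
→ *sovL* is OFF.
Tagatose is present, so OxaC is active.
No repressor is bound and OxaC is active, so *quvT* is transcribed.
→ *quvT* is ON.
Autoinducer-2 is absent, so YilT is active.
Cellobiose is present, so KulQ is active.
No repressor is bound and YilT and KulQ are active, so *fubG* is transcribed.
→ *fubG* is ON.
Sorbose is absent, so CilU is inactive.
Turanose is present, so QilH is active.
With repressor QilH bound, *oxaJ* is not transcribed.
So OxaJ is not produced.
Required activator CilU is absent, so *nolF* is not transcribed.
→ *nolF* is OFF.
3 of the 5 genes are transcribed.

3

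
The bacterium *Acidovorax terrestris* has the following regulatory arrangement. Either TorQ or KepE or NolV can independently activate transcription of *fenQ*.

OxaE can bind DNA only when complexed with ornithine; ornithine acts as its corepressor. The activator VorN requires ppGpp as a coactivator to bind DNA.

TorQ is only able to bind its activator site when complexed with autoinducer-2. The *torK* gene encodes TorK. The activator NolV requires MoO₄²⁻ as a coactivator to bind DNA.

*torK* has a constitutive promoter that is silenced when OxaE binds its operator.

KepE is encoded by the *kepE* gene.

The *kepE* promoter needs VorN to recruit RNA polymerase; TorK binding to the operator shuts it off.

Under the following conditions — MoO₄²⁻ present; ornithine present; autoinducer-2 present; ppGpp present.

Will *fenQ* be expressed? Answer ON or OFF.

Autoinducer-2 is present, so TorQ is active.
Ornithine is present, so OxaE is active.
With repressor OxaE bound, *torK* is not transcribed.
So TorK is not produced.
ppGpp is present, so VorN is active.
No repressor is bound and VorN is active, so *kepE* is transcribed.
So KepE is produced and active.
MoO₄²⁻ is present, so NolV is active.
Activator TorQ is present, so *fenQ* is transcribed.

ON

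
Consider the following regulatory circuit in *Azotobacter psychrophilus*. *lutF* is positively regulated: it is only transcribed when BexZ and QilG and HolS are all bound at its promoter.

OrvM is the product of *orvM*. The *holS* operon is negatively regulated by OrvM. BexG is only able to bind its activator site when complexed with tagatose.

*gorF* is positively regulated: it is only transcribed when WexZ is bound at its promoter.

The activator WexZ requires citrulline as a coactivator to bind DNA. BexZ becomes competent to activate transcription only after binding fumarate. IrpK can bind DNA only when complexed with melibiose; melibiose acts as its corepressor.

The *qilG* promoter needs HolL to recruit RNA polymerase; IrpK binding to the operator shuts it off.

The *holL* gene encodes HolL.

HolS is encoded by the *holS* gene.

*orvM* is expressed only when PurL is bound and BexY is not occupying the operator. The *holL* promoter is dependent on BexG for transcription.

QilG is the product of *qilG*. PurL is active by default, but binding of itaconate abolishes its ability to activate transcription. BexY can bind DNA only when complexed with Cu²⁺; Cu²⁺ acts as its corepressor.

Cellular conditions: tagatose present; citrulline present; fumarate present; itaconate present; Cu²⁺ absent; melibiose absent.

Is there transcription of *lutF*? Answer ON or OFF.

Fumarate is present, so BexZ is active.
Melibiose is absent, so IrpK is inactive.
Tagatose is present, so BexG is active.
No repressor is bound and BexG is active, so *holL* is transcribed.
So HolL is produced and active.
No repressor is bound and HolL is active, so *qilG* is transcribed.
So QilG is produced and active.
Itaconate is present, so PurL is inactive.
Cu²⁺ is absent, so BexY is inactive.
Required activator PurL is absent, so *orvM* is not transcribed.
So OrvM is not produced.
With no repressor bound, *holS* is transcribed.
So HolS is produced and active.
No repressor is bound and BexZ and QilG and HolS are active, so *lutF* is transcribed.

ON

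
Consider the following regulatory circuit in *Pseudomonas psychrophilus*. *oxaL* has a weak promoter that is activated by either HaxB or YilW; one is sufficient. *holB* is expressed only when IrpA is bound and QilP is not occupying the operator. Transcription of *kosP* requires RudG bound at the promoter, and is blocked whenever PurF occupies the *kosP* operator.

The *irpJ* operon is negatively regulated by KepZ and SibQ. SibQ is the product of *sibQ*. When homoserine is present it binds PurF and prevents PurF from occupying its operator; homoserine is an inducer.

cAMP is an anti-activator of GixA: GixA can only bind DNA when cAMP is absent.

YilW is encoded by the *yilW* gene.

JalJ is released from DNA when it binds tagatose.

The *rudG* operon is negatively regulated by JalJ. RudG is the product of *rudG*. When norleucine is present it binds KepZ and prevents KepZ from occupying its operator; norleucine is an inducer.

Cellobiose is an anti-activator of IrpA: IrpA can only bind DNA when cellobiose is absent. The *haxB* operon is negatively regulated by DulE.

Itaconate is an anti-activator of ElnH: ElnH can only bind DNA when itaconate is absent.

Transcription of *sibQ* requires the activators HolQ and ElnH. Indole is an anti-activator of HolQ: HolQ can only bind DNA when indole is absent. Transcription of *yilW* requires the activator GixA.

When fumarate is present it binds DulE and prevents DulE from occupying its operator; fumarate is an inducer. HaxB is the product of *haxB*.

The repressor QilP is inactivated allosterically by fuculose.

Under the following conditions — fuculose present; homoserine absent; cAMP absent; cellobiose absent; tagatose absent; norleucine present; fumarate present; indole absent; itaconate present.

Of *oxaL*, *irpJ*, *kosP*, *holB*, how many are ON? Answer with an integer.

Fumarate is present, so DulE is inactive.
With no repressor bound, *haxB* is transcribed.
So HaxB is produced and active.
cAMP is absent, so GixA is active.
No repressor is bound and GixA is active, so *yilW* is transcribed.
So YilW is produced and active.
Activator HaxB is present, so *oxaL* is transcribed.
→ *oxaL* is ON.
Norleucine is present, so KepZ is inactive.
Indole is absent, so HolQ is active.
Itaconate is present, so ElnH is inactive.
Required activator ElnH is absent, so *sibQ* is not transcribed.
So SibQ is not produced.
With no repressor bound, *irpJ* is transcribed.
→ *irpJ* is ON.
Tagatose is absent, so JalJ is active.
With repressor JalJ bound, *rudG* is not transcribed.
So RudG is not produced.
Homoserine is absent, so PurF is active.
With repressor PurF bound, *kosP* is not transcribed.
→ *kosP* is OFF.
Fuculose is present, so QilP is inactive.
Cellobiose is absent, so IrpA is active.
No repressor is bound and IrpA is active, so *holB* is transcribed.
→ *holB* is ON.
3 of the 4 genes are transcribed.

3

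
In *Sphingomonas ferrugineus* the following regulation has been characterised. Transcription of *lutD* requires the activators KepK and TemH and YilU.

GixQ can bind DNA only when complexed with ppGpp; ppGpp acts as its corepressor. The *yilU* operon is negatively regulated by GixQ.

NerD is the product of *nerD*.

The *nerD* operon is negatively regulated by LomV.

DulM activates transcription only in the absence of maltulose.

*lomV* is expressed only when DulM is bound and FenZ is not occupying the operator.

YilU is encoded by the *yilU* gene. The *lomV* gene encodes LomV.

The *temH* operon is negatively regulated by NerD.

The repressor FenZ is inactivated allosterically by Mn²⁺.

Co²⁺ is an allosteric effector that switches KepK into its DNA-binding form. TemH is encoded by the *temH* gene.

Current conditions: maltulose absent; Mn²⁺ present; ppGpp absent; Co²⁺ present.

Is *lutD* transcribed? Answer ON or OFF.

ON

Co²⁺ is present, so KepK is active.
Maltulose is absent, so DulM is active.
Mn²⁺ is present, so FenZ is inactive.
No repressor is bound and DulM is active, so *lomV* is transcribed.
So LomV is produced and active.
With repressor LomV bound, *nerD* is not transcribed.
So NerD is not produced.
With no repressor bound, *temH* is transcribed.
So TemH is produced and active.
ppGpp is absent, so GixQ is inactive.
With no repressor bound, *yilU* is transcribed.
So YilU is produced and active.
No repressor is bound and KepK and TemH and YilU are active, so *lutD* is transcribed.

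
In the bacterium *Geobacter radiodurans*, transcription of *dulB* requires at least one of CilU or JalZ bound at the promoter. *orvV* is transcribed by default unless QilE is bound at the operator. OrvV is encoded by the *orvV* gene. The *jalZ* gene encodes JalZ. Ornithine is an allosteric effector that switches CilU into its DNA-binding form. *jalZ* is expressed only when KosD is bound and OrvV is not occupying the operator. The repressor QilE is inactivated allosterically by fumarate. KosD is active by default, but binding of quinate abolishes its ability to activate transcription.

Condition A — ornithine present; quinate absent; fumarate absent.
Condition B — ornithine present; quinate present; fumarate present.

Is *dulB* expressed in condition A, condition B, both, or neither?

Condition A:
Ornithine is present, so CilU is active.
Quinate is absent, so KosD is active.
Fumarate is absent, so QilE is active.
With repressor QilE bound, *orvV* is not transcribed.
So OrvV is not produced.
No repressor is bound and KosD is active, so *jalZ* is transcribed.
So JalZ is produced and active.
Activator CilU is present, so *dulB* is transcribed.
→ *dulB* is ON in A.
Condition B:
Ornithine is present, so CilU is active.
Quinate is present, so KosD is inactive.
Fumarate is present, so QilE is inactive.
With no repressor bound, *orvV* is transcribed.
So OrvV is produced and active.
With repressor OrvV bound, *jalZ* is not transcribed.
So JalZ is not produced.
Activator CilU is present, so *dulB* is transcribed.
→ *dulB* is ON in B.

both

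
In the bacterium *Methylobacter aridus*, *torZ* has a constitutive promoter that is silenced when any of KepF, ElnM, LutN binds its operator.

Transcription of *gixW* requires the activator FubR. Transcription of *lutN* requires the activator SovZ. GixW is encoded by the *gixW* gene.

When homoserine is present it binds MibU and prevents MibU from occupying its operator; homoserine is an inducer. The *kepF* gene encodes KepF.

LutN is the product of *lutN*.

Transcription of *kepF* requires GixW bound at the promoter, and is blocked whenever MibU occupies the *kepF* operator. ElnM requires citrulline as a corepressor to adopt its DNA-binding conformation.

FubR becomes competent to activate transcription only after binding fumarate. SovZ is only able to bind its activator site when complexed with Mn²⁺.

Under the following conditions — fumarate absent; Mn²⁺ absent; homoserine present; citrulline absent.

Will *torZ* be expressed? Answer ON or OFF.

ON

Homoserine is present, so MibU is inactive.
Fumarate is absent, so FubR is inactive.
Required activator FubR is absent, so *gixW* is not transcribed.
So GixW is not produced.
Required activator GixW is absent, so *kepF* is not transcribed.
So KepF is not produced.
Citrulline is absent, so ElnM is inactive.
Mn²⁺ is absent, so SovZ is inactive.
Required activator SovZ is absent, so *lutN* is not transcribed.
So LutN is not produced.
With no repressor bound, *torZ* is transcribed.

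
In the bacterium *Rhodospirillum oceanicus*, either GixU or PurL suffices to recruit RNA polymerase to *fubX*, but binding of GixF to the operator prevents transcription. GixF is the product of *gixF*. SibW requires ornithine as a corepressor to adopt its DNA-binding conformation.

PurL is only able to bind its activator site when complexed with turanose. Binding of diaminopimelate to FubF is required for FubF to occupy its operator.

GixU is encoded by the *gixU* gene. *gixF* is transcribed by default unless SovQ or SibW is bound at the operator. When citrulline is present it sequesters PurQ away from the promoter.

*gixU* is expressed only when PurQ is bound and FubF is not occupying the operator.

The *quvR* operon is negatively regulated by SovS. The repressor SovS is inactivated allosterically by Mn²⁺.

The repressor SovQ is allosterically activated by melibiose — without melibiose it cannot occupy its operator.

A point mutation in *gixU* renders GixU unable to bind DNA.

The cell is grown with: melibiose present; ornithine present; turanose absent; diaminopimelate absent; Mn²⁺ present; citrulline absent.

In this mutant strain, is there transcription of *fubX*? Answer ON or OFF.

GixU is non-functional in this strain, so it has no effect.
Turanose is absent, so PurL is inactive.
Melibiose is present, so SovQ is active.
Ornithine is present, so SibW is active.
With repressor SovQ bound, *gixF* is not transcribed.
So GixF is not produced.
No activator is available at the *fubX* promoter, so *fubX* is not transcribed.

OFF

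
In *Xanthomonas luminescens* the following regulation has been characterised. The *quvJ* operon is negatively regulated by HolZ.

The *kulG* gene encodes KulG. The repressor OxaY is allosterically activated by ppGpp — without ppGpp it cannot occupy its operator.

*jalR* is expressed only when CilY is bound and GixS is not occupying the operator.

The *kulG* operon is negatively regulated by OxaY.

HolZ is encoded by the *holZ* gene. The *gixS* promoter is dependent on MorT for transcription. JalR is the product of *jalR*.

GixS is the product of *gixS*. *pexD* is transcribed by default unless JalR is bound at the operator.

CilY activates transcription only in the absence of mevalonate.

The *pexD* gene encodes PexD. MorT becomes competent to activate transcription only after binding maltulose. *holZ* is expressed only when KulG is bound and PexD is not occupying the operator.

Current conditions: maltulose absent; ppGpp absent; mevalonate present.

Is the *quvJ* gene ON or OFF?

ON

Maltulose is absent, so MorT is inactive.
Required activator MorT is absent, so *gixS* is not transcribed.
So GixS is not produced.
Mevalonate is present, so CilY is inactive.
Required activator CilY is absent, so *jalR* is not transcribed.
So JalR is not produced.
With no repressor bound, *pexD* is transcribed.
So PexD is produced and active.
ppGpp is absent, so OxaY is inactive.
With no repressor bound, *kulG* is transcribed.
So KulG is produced and active.
With repressor PexD bound, *holZ* is not transcribed.
So HolZ is not produced.
With no repressor bound, *quvJ* is transcribed.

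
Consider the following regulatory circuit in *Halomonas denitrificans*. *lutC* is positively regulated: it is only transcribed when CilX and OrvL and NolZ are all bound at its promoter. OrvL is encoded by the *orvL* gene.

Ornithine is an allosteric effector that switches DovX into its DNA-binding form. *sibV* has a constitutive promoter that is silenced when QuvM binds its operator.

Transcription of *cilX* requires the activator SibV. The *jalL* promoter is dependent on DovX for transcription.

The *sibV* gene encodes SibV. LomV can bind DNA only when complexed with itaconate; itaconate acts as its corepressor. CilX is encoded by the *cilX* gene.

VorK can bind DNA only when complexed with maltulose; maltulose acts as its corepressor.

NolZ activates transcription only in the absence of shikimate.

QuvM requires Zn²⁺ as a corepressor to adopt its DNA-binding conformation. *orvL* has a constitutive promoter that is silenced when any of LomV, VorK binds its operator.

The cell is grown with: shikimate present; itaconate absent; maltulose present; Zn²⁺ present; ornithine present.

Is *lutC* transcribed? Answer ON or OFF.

Zn²⁺ is present, so QuvM is active.
With repressor QuvM bound, *sibV* is not transcribed.
So SibV is not produced.
Required activator SibV is absent, so *cilX* is not transcribed.
So CilX is not produced.
Itaconate is absent, so LomV is inactive.
Maltulose is present, so VorK is active.
With repressor VorK bound, *orvL* is not transcribed.
So OrvL is not produced.
Shikimate is present, so NolZ is inactive.
Required activator CilX is absent, so *lutC* is not transcribed.

OFF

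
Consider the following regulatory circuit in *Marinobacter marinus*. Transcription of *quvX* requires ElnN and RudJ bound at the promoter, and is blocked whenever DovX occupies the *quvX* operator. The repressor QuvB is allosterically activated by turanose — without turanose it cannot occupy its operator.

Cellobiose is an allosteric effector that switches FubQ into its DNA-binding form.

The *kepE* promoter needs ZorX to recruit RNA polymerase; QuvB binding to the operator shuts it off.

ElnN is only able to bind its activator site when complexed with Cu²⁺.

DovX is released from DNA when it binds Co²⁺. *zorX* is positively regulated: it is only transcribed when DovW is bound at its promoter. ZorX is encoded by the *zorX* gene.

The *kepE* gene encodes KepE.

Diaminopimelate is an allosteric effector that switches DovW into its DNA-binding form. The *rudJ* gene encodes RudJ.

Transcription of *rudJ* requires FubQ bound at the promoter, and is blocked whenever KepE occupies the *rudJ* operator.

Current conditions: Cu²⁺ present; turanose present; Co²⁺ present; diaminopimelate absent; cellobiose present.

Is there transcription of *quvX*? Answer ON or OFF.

Cu²⁺ is present, so ElnN is active.
Diaminopimelate is absent, so DovW is inactive.
Required activator DovW is absent, so *zorX* is not transcribed.
So ZorX is not produced.
Turanose is present, so QuvB is active.
With repressor QuvB bound, *kepE* is not transcribed.
So KepE is not produced.
Cellobiose is present, so FubQ is active.
No repressor is bound and FubQ is active, so *rudJ* is transcribed.
So RudJ is produced and active.
Co²⁺ is present, so DovX is inactive.
No repressor is bound and ElnN and RudJ are active, so *quvX* is transcribed.

ON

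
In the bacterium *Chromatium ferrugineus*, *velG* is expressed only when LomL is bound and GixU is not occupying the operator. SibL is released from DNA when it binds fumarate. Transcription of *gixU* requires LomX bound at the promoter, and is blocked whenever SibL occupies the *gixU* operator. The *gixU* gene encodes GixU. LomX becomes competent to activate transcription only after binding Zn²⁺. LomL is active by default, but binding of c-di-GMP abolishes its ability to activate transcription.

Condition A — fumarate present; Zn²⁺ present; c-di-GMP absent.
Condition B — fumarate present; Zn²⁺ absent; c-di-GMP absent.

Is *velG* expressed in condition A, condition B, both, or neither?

B only

Condition A:
Fumarate is present, so SibL is inactive.
Zn²⁺ is present, so LomX is active.
No repressor is bound and LomX is active, so *gixU* is transcribed.
So GixU is produced and active.
c-di-GMP is absent, so LomL is active.
With repressor GixU bound, *velG* is not transcribed.
→ *velG* is OFF in A.
Condition B:
Fumarate is present, so SibL is inactive.
Zn²⁺ is absent, so LomX is inactive.
Required activator LomX is absent, so *gixU* is not transcribed.
So GixU is not produced.
c-di-GMP is absent, so LomL is active.
No repressor is bound and LomL is active, so *velG* is transcribed.
→ *velG* is ON in B.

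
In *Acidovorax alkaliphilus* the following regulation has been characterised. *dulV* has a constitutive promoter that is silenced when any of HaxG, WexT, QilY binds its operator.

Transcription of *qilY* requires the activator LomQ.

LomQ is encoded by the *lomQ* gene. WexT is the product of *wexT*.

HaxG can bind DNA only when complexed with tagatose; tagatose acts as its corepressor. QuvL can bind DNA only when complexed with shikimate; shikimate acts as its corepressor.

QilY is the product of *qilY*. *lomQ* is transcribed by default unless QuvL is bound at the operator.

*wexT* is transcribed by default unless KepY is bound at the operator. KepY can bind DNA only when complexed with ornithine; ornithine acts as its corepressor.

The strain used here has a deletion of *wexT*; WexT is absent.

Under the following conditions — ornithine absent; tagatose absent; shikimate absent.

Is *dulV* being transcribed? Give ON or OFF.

Tagatose is absent, so HaxG is inactive.
WexT is non-functional in this strain, so it has no effect.
Shikimate is absent, so QuvL is inactive.
With no repressor bound, *lomQ* is transcribed.
So LomQ is produced and active.
No repressor is bound and LomQ is active, so *qilY* is transcribed.
So QilY is produced and active.
With repressor QilY bound, *dulV* is not transcribed.

OFF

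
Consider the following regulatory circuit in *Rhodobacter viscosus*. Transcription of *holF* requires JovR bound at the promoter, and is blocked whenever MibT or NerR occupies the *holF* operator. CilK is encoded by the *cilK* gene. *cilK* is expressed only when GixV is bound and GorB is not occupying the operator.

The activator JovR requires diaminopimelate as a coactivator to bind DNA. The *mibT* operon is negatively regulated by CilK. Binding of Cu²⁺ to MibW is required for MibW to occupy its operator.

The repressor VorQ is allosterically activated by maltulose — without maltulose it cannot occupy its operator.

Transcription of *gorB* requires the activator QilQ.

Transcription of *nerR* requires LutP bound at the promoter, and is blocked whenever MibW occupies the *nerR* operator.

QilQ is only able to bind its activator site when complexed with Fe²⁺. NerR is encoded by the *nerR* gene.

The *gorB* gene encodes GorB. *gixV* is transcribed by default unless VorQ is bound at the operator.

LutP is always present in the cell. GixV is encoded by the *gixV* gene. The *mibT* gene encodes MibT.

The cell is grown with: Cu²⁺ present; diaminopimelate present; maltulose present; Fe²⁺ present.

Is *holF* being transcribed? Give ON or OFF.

OFF

Fe²⁺ is present, so QilQ is active.
No repressor is bound and QilQ is active, so *gorB* is transcribed.
So GorB is produced and active.
Maltulose is present, so VorQ is active.
With repressor VorQ bound, *gixV* is not transcribed.
So GixV is not produced.
With repressor GorB bound, *cilK* is not transcribed.
So CilK is not produced.
With no repressor bound, *mibT* is transcribed.
So MibT is produced and active.
Cu²⁺ is present, so MibW is active.
LutP is produced constitutively and is active.
With repressor MibW bound, *nerR* is not transcribed.
So NerR is not produced.
Diaminopimelate is present, so JovR is active.
With repressor MibT bound, *holF* is not transcribed.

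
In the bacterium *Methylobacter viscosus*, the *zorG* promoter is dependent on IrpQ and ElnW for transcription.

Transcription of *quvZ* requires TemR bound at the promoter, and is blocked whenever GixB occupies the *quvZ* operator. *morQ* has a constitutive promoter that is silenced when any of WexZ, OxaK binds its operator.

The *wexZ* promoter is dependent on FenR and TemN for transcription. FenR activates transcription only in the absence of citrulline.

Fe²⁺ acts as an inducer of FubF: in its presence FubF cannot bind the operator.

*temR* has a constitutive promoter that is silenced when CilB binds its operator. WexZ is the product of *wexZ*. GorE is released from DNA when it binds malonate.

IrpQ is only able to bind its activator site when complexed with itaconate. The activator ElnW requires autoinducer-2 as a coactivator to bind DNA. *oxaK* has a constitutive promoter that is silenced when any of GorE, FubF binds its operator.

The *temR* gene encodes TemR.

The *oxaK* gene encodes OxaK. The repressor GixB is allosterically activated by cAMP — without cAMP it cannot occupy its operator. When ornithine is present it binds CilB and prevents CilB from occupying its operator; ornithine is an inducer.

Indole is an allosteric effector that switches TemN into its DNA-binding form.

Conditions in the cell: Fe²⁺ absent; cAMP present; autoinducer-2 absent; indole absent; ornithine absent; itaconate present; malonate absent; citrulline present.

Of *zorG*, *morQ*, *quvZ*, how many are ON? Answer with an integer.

Itaconate is present, so IrpQ is active.
Autoinducer-2 is absent, so ElnW is inactive.
Required activator ElnW is absent, so *zorG* is not transcribed.
→ *zorG* is OFF.
Citrulline is present, so FenR is inactive.
Indole is absent, so TemN is inactive.
Required activator FenR is absent, so *wexZ* is not transcribed.
So WexZ is not produced.
Malonate is absent, so GorE is active.
Fe²⁺ is absent, so FubF is active.
With repressor GorE bound, *oxaK* is not transcribed.
So OxaK is not produced.
With no repressor bound, *morQ* is transcribed.
→ *morQ* is ON.
cAMP is present, so GixB is active.
Ornithine is absent, so CilB is active.
With repressor CilB bound, *temR* is not transcribed.
So TemR is not produced.
With repressor GixB bound, *quvZ* is not transcribed.
→ *quvZ* is OFF.
1 of the 3 genes is transcribed.

1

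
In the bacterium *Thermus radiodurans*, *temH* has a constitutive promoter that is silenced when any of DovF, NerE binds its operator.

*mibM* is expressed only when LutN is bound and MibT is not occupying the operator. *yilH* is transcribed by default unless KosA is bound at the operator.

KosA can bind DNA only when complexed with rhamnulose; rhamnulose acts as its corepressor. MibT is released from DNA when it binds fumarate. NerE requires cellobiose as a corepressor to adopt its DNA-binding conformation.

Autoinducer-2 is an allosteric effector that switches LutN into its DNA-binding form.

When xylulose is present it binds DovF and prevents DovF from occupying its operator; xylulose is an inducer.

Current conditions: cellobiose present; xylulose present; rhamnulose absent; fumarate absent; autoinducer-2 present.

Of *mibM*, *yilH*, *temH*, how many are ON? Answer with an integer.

Autoinducer-2 is present, so LutN is active.
Fumarate is absent, so MibT is active.
With repressor MibT bound, *mibM* is not transcribed.
→ *mibM* is OFF.
Rhamnulose is absent, so KosA is inactive.
With no repressor bound, *yilH* is transcribed.
→ *yilH* is ON.
Xylulose is present, so DovF is inactive.
Cellobiose is present, so NerE is active.
With repressor NerE bound, *temH* is not transcribed.
→ *temH* is OFF.
1 of the 3 genes is transcribed.

1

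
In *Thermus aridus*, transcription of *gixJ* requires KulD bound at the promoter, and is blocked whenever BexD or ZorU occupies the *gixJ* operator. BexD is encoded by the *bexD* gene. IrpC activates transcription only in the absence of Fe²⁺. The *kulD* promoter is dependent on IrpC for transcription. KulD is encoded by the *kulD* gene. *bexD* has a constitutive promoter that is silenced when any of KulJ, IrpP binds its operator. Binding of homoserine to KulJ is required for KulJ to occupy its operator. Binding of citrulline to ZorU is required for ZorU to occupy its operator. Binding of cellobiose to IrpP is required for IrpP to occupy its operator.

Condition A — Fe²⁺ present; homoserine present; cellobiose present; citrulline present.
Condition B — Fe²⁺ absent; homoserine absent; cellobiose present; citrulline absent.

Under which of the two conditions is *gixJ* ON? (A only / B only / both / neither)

Condition A:
Fe²⁺ is present, so IrpC is inactive.
Required activator IrpC is absent, so *kulD* is not transcribed.
So KulD is not produced.
Homoserine is present, so KulJ is active.
Cellobiose is present, so IrpP is active.
With repressor KulJ bound, *bexD* is not transcribed.
So BexD is not produced.
Citrulline is present, so ZorU is active.
With repressor ZorU bound, *gixJ* is not transcribed.
→ *gixJ* is OFF in A.
Condition B:
Fe²⁺ is absent, so IrpC is active.
No repressor is bound and IrpC is active, so *kulD* is transcribed.
So KulD is produced and active.
Homoserine is absent, so KulJ is inactive.
Cellobiose is present, so IrpP is active.
With repressor IrpP bound, *bexD* is not transcribed.
So BexD is not produced.
Citrulline is absent, so ZorU is inactive.
No repressor is bound and KulD is active, so *gixJ* is transcribed.
→ *gixJ* is ON in B.

B only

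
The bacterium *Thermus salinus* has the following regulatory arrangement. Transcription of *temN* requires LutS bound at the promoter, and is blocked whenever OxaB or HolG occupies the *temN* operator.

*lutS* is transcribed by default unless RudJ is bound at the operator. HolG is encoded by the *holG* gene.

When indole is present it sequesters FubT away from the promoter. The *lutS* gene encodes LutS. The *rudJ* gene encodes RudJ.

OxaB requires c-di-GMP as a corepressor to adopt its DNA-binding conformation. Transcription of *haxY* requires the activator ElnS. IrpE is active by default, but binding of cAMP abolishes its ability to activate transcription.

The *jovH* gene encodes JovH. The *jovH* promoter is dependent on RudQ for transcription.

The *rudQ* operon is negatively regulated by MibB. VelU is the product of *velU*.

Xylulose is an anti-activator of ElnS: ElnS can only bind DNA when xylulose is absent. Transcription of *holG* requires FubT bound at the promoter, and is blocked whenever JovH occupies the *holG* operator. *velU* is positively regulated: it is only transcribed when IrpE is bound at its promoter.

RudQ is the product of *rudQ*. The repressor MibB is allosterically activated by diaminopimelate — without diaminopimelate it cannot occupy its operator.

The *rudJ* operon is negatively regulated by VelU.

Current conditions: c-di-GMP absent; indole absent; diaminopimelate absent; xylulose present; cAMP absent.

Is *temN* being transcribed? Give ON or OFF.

cAMP is absent, so IrpE is active.
No repressor is bound and IrpE is active, so *velU* is transcribed.
So VelU is produced and active.
With repressor VelU bound, *rudJ* is not transcribed.
So RudJ is not produced.
With no repressor bound, *lutS* is transcribed.
So LutS is produced and active.
c-di-GMP is absent, so OxaB is inactive.
Indole is absent, so FubT is active.
Diaminopimelate is absent, so MibB is inactive.
With no repressor bound, *rudQ* is transcribed.
So RudQ is produced and active.
No repressor is bound and RudQ is active, so *jovH* is transcribed.
So JovH is produced and active.
With repressor JovH bound, *holG* is not transcribed.
So HolG is not produced.
No repressor is bound and LutS is active, so *temN* is transcribed.

ON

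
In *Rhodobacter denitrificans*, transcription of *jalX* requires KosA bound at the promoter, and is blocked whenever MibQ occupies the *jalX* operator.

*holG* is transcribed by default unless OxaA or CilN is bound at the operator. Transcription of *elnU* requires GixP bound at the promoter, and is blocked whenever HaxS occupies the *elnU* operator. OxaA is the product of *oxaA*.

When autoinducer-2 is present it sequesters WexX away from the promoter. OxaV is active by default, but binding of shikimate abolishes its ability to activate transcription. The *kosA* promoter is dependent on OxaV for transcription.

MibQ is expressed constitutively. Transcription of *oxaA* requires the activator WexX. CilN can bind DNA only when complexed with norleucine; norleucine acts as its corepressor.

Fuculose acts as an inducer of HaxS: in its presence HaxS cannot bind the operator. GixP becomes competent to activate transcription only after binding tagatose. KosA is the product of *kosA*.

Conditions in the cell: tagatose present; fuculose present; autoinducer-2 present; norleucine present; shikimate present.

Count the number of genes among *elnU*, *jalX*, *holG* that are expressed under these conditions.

1

Tagatose is present, so GixP is active.
Fuculose is present, so HaxS is inactive.
No repressor is bound and GixP is active, so *elnU* is transcribed.
→ *elnU* is ON.
MibQ is produced constitutively and is active.
Shikimate is present, so OxaV is inactive.
Required activator OxaV is absent, so *kosA* is not transcribed.
So KosA is not produced.
With repressor MibQ bound, *jalX* is not transcribed.
→ *jalX* is OFF.
Autoinducer-2 is present, so WexX is inactive.
Required activator WexX is absent, so *oxaA* is not transcribed.
So OxaA is not produced.
Norleucine is present, so CilN is active.
With repressor CilN bound, *holG* is not transcribed.
→ *holG* is OFF.
1 of the 3 genes is transcribed.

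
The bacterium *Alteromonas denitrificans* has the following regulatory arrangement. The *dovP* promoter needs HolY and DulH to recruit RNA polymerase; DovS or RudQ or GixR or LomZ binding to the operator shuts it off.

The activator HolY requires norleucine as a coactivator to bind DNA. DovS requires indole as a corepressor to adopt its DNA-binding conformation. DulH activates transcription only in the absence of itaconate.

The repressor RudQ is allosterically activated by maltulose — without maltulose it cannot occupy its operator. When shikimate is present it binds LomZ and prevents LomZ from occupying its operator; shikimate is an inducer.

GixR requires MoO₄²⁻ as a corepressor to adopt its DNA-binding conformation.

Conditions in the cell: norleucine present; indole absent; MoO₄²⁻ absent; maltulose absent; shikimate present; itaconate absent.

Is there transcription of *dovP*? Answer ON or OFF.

Indole is absent, so DovS is inactive.
Maltulose is absent, so RudQ is inactive.
Norleucine is present, so HolY is active.
MoO₄²⁻ is absent, so GixR is inactive.
Shikimate is present, so LomZ is inactive.
Itaconate is absent, so DulH is active.
No repressor is bound and HolY and DulH are active, so *dovP* is transcribed.

ON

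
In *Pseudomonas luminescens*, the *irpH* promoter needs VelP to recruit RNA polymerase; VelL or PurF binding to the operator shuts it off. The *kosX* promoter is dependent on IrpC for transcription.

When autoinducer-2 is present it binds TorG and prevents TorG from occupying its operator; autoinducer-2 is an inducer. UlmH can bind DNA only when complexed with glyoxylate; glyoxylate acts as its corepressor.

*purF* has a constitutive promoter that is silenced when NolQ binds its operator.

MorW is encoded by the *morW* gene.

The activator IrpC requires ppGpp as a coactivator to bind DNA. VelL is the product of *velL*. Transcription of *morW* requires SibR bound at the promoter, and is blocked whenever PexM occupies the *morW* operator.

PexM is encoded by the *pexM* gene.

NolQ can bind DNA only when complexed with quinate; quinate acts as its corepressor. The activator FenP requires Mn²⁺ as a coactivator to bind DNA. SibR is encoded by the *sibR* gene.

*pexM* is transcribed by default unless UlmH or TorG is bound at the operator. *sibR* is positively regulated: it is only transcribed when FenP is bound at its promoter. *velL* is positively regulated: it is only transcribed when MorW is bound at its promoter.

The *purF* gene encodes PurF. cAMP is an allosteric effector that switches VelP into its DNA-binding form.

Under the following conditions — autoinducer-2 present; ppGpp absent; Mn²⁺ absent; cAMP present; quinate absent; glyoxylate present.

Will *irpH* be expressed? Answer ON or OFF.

cAMP is present, so VelP is active.
Glyoxylate is present, so UlmH is active.
Autoinducer-2 is present, so TorG is inactive.
With repressor UlmH bound, *pexM* is not transcribed.
So PexM is not produced.
Mn²⁺ is absent, so FenP is inactive.
Required activator FenP is absent, so *sibR* is not transcribed.
So SibR is not produced.
Required activator SibR is absent, so *morW* is not transcribed.
So MorW is not produced.
Required activator MorW is absent, so *velL* is not transcribed.
So VelL is not produced.
Quinate is absent, so NolQ is inactive.
With no repressor bound, *purF* is transcribed.
So PurF is produced and active.
With repressor PurF bound, *irpH* is not transcribed.

OFF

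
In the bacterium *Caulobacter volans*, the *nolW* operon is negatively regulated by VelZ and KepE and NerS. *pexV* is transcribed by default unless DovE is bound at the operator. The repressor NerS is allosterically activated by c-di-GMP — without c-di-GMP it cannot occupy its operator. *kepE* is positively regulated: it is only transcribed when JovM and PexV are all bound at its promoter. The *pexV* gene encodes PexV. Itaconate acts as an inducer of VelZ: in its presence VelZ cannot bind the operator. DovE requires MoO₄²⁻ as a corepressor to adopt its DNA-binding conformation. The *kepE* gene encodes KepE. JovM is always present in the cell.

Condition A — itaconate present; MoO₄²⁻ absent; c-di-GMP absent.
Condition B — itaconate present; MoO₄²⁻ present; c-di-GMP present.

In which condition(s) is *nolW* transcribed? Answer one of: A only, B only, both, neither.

neither

Condition A:
Itaconate is present, so VelZ is inactive.
JovM is produced constitutively and is active.
MoO₄²⁻ is absent, so DovE is inactive.
With no repressor bound, *pexV* is transcribed.
So PexV is produced and active.
No repressor is bound and JovM and PexV are active, so *kepE* is transcribed.
So KepE is produced and active.
c-di-GMP is absent, so NerS is inactive.
With repressor KepE bound, *nolW* is not transcribed.
→ *nolW* is OFF in A.
Condition B:
Itaconate is present, so VelZ is inactive.
JovM is produced constitutively and is active.
MoO₄²⁻ is present, so DovE is active.
With repressor DovE bound, *pexV* is not transcribed.
So PexV is not produced.
Required activator PexV is absent, so *kepE* is not transcribed.
So KepE is not produced.
c-di-GMP is present, so NerS is active.
With repressor NerS bound, *nolW* is not transcribed.
→ *nolW* is OFF in B.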